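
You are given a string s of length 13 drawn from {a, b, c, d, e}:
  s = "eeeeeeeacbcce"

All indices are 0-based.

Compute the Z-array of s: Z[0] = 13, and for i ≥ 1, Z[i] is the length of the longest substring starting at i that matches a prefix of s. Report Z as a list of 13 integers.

[13, 6, 5, 4, 3, 2, 1, 0, 0, 0, 0, 0, 1]

Z[0]=13
i=1: fresh scan; Z[1]=6 scan→box=[1,7)
i=2: min(r-i=5, Z[1]=6)=5; Z[2]=5
i=3: min(r-i=4, Z[2]=5)=4; Z[3]=4
i=4: min(r-i=3, Z[3]=4)=3; Z[4]=3
i=5: min(r-i=2, Z[4]=3)=2; Z[5]=2
i=6: min(r-i=1, Z[5]=2)=1; Z[6]=1
i=7: fresh scan; Z[7]=0
i=8: fresh scan; Z[8]=0
i=9: fresh scan; Z[9]=0
i=10: fresh scan; Z[10]=0
i=11: fresh scan; Z[11]=0
i=12: fresh scan; Z[12]=1 scan→box=[12,13)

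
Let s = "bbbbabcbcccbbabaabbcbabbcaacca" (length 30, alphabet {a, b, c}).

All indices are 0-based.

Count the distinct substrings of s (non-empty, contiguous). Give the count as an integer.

rank | idx | suffix
   0 |  29 | a
   1 |  15 | aabbcbabbcaacca
   2 |  25 | aacca
   3 |  13 | abaabbcbabbcaacca
   4 |  21 | abbcaacca
   5 |  16 | abbcbabbcaacca
   6 |   4 | abcbcccbbabaabbcbabbcaacca
   7 |  26 | acca
   8 |  14 | baabbcbabbcaacca
   9 |  12 | babaabbcbabbcaacca
  10 |  20 | babbcaacca
  11 |   3 | babcbcccbbabaabbcbabbcaacca
  12 |  11 | bbabaabbcbabbcaacca
  13 |   2 | bbabcbcccbbabaabbcbabbcaacca
  14 |   1 | bbbabcbcccbbabaabbcbabbcaacca
  15 |   0 | bbbbabcbcccbbabaabbcbabbcaacca
  16 |  22 | bbcaacca
  17 |  17 | bbcbabbcaacca
  18 |  23 | bcaacca
  19 |  18 | bcbabbcaacca
  20 |   5 | bcbcccbbabaabbcbabbcaacca
  21 |   7 | bcccbbabaabbcbabbcaacca
  22 |  28 | ca
  23 |  24 | caacca
  24 |  19 | cbabbcaacca
  25 |  10 | cbbabaabbcbabbcaacca
  26 |   6 | cbcccbbabaabbcbabbcaacca
  27 |  27 | cca
  28 |   9 | ccbbabaabbcbabbcaacca
  29 |   8 | cccbbabaabbcbabbcaacca

SA = [29, 15, 25, 13, 21, 16, 4, 26, 14, 12, 20, 3, 11, 2, 1, 0, 22, 17, 23, 18, 5, 7, 28, 24, 19, 10, 6, 27, 9, 8]
rank  pair      lcp
   1  s[29:],s[15:]  1  'a'
   2  s[15:],s[25:]  2  'aa'
   3  s[25:],s[13:]  1  'a'
   4  s[13:],s[21:]  2  'ab'
   5  s[21:],s[16:]  4  'abbc'
   6  s[16:],s[4:]  2  'ab'
   7  s[4:],s[26:]  1  'a'
   8  s[26:],s[14:]  0  ''
   9  s[14:],s[12:]  2  'ba'
  10  s[12:],s[20:]  3  'bab'
  11  s[20:],s[3:]  3  'bab'
  12  s[3:],s[11:]  1  'b'
  13  s[11:],s[2:]  4  'bbab'
  14  s[2:],s[1:]  2  'bb'
  15  s[1:],s[0:]  3  'bbb'
  16  s[0:],s[22:]  2  'bb'
  17  s[22:],s[17:]  3  'bbc'
  18  s[17:],s[23:]  1  'b'
  19  s[23:],s[18:]  2  'bc'
  20  s[18:],s[5:]  3  'bcb'
  21  s[5:],s[7:]  2  'bc'
  22  s[7:],s[28:]  0  ''
  23  s[28:],s[24:]  2  'ca'
  24  s[24:],s[19:]  1  'c'
  25  s[19:],s[10:]  2  'cb'
  26  s[10:],s[6:]  2  'cb'
  27  s[6:],s[27:]  1  'c'
  28  s[27:],s[9:]  2  'cc'
  29  s[9:],s[8:]  2  'cc'

n(n+1)/2 = 30·31/2 = 465
Σ LCP = 0 + 1 + 2 + 1 + 2 + 4 + 2 + 1 + 0 + 2 + 3 + 3 + 1 + 4 + 2 + 3 + 2 + 3 + 1 + 2 + 3 + 2 + 0 + 2 + 1 + 2 + 2 + 1 + 2 + 2 = 56
distinct = 465 − 56 = 409

409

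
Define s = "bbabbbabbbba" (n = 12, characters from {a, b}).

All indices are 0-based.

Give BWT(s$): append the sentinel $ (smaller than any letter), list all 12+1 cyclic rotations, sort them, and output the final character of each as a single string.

abbbbbbb$bbaa

rank  rotation       last
    0  $bbabbbabbbba  a
    1  a$bbabbbabbbb  b
    2  abbbabbbba$bb  b
    3  abbbba$bbabbb  b
    4  ba$bbabbbabbb  b
    5  babbbabbbba$b  b
    6  babbbba$bbabb  b
    7  bba$bbabbbabb  b
    8  bbabbbabbbba$  $
    9  bbabbbba$bbab  b
   10  bbba$bbabbbab  b
   11  bbbabbbba$bba  a
   12  bbbba$bbabbba  a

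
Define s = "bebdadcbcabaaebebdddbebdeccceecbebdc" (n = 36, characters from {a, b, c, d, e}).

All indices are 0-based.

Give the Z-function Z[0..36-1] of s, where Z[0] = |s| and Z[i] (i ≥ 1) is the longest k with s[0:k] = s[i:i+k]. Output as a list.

Z[0]=36
i=1: fresh scan; Z[1]=0
i=2: fresh scan; Z[2]=1 extend→box=[2,3)
i=3: fresh scan; Z[3]=0
i=4: fresh scan; Z[4]=0
i=5: fresh scan; Z[5]=0
i=6: fresh scan; Z[6]=0
i=7: fresh scan; Z[7]=1 extend→box=[7,8)
i=8: fresh scan; Z[8]=0
i=9: fresh scan; Z[9]=0
i=10: fresh scan; Z[10]=1 extend→box=[10,11)
i=11: fresh scan; Z[11]=0
i=12: fresh scan; Z[12]=0
i=13: fresh scan; Z[13]=0
i=14: fresh scan; Z[14]=4 extend→box=[14,18)
i=15: min(r-i=3, Z[1]=0)=0; Z[15]=0
i=16: min(r-i=2, Z[2]=1)=1; Z[16]=1
i=17: min(r-i=1, Z[3]=0)=0; Z[17]=0
i=18: fresh scan; Z[18]=0
i=19: fresh scan; Z[19]=0
i=20: fresh scan; Z[20]=4 extend→box=[20,24)
i=21: min(r-i=3, Z[1]=0)=0; Z[21]=0
i=22: min(r-i=2, Z[2]=1)=1; Z[22]=1
i=23: min(r-i=1, Z[3]=0)=0; Z[23]=0
i=24: fresh scan; Z[24]=0
i=25: fresh scan; Z[25]=0
i=26: fresh scan; Z[26]=0
i=27: fresh scan; Z[27]=0
i=28: fresh scan; Z[28]=0
i=29: fresh scan; Z[29]=0
i=30: fresh scan; Z[30]=0
i=31: fresh scan; Z[31]=4 extend→box=[31,35)
i=32: min(r-i=3, Z[1]=0)=0; Z[32]=0
i=33: min(r-i=2, Z[2]=1)=1; Z[33]=1
i=34: min(r-i=1, Z[3]=0)=0; Z[34]=0
i=35: fresh scan; Z[35]=0

[36, 0, 1, 0, 0, 0, 0, 1, 0, 0, 1, 0, 0, 0, 4, 0, 1, 0, 0, 0, 4, 0, 1, 0, 0, 0, 0, 0, 0, 0, 0, 4, 0, 1, 0, 0]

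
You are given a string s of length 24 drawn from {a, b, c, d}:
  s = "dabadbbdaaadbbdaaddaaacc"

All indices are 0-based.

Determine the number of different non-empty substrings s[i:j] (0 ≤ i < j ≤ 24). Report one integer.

sorted suffixes:
  #0 SA[0]=19  'aaacc'
  #1 SA[1]=8  'aaadbbdaaddaaacc'
  #2 SA[2]=20  'aacc'
  #3 SA[3]=9  'aadbbdaaddaaacc'
  #4 SA[4]=15  'aaddaaacc'
  #5 SA[5]=1  'abadbbdaaadbbdaaddaaacc'
  #6 SA[6]=21  'acc'
  #7 SA[7]=3  'adbbdaaadbbdaaddaaacc'
  #8 SA[8]=10  'adbbdaaddaaacc'
  #9 SA[9]=16  'addaaacc'
  #10 SA[10]=2  'badbbdaaadbbdaaddaaacc'
  #11 SA[11]=5  'bbdaaadbbdaaddaaacc'
  #12 SA[12]=12  'bbdaaddaaacc'
  #13 SA[13]=6  'bdaaadbbdaaddaaacc'
  #14 SA[14]=13  'bdaaddaaacc'
  #15 SA[15]=23  'c'
  #16 SA[16]=22  'cc'
  #17 SA[17]=18  'daaacc'
  #18 SA[18]=7  'daaadbbdaaddaaacc'
  #19 SA[19]=14  'daaddaaacc'
  #20 SA[20]=0  'dabadbbdaaadbbdaaddaaacc'
  #21 SA[21]=4  'dbbdaaadbbdaaddaaacc'
  #22 SA[22]=11  'dbbdaaddaaacc'
  #23 SA[23]=17  'ddaaacc'

SA = [19, 8, 20, 9, 15, 1, 21, 3, 10, 16, 2, 5, 12, 6, 13, 23, 22, 18, 7, 14, 0, 4, 11, 17]
[i] adj suffixes → lcp
  [1] 19/8 → 3 ('aaa')
  [2] 8/20 → 2 ('aa')
  [3] 20/9 → 2 ('aa')
  [4] 9/15 → 3 ('aad')
  [5] 15/1 → 1 ('a')
  [6] 1/21 → 1 ('a')
  [7] 21/3 → 1 ('a')
  [8] 3/10 → 7 ('adbbdaa')
  [9] 10/16 → 2 ('ad')
  [10] 16/2 → 0 ('')
  [11] 2/5 → 1 ('b')
  [12] 5/12 → 5 ('bbdaa')
  [13] 12/6 → 1 ('b')
  [14] 6/13 → 4 ('bdaa')
  [15] 13/23 → 0 ('')
  [16] 23/22 → 1 ('c')
  [17] 22/18 → 0 ('')
  [18] 18/7 → 4 ('daaa')
  [19] 7/14 → 3 ('daa')
  [20] 14/0 → 2 ('da')
  [21] 0/4 → 1 ('d')
  [22] 4/11 → 6 ('dbbdaa')
  [23] 11/17 → 1 ('d')

n(n+1)/2 = 24·25/2 = 300
Σ LCP = 0 + 3 + 2 + 2 + 3 + 1 + 1 + 1 + 7 + 2 + 0 + 1 + 5 + 1 + 4 + 0 + 1 + 0 + 4 + 3 + 2 + 1 + 6 + 1 = 51
distinct = 300 − 51 = 249

249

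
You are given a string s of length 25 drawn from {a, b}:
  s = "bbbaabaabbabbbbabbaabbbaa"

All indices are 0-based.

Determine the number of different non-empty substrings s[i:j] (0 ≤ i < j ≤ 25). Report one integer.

251

sorted suffixes:
  #0 SA[0]=24  'a'
  #1 SA[1]=23  'aa'
  #2 SA[2]=3  'aabaabbabbbbabbaabbbaa'
  #3 SA[3]=6  'aabbabbbbabbaabbbaa'
  #4 SA[4]=18  'aabbbaa'
  #5 SA[5]=4  'abaabbabbbbabbaabbbaa'
  #6 SA[6]=15  'abbaabbbaa'
  #7 SA[7]=7  'abbabbbbabbaabbbaa'
  #8 SA[8]=19  'abbbaa'
  #9 SA[9]=10  'abbbbabbaabbbaa'
  #10 SA[10]=22  'baa'
  #11 SA[11]=2  'baabaabbabbbbabbaabbbaa'
  #12 SA[12]=5  'baabbabbbbabbaabbbaa'
  #13 SA[13]=17  'baabbbaa'
  #14 SA[14]=14  'babbaabbbaa'
  #15 SA[15]=9  'babbbbabbaabbbaa'
  #16 SA[16]=21  'bbaa'
  #17 SA[17]=1  'bbaabaabbabbbbabbaabbbaa'
  #18 SA[18]=16  'bbaabbbaa'
  #19 SA[19]=13  'bbabbaabbbaa'
  #20 SA[20]=8  'bbabbbbabbaabbbaa'
  #21 SA[21]=20  'bbbaa'
  #22 SA[22]=0  'bbbaabaabbabbbbabbaabbbaa'
  #23 SA[23]=12  'bbbabbaabbbaa'
  #24 SA[24]=11  'bbbbabbaabbbaa'

SA = [24, 23, 3, 6, 18, 4, 15, 7, 19, 10, 22, 2, 5, 17, 14, 9, 21, 1, 16, 13, 8, 20, 0, 12, 11]
i: (SA[i-1],SA[i]) lcp shared
  1: (24,23) 1 'a'
  2: (23,3) 2 'aa'
  3: (3,6) 3 'aab'
  4: (6,18) 4 'aabb'
  5: (18,4) 1 'a'
  6: (4,15) 2 'ab'
  7: (15,7) 4 'abba'
  8: (7,19) 3 'abb'
  9: (19,10) 4 'abbb'
  10: (10,22) 0 ''
  11: (22,2) 3 'baa'
  12: (2,5) 4 'baab'
  13: (5,17) 5 'baabb'
  14: (17,14) 2 'ba'
  15: (14,9) 4 'babb'
  16: (9,21) 1 'b'
  17: (21,1) 4 'bbaa'
  18: (1,16) 5 'bbaab'
  19: (16,13) 3 'bba'
  20: (13,8) 5 'bbabb'
  21: (8,20) 2 'bb'
  22: (20,0) 5 'bbbaa'
  23: (0,12) 4 'bbba'
  24: (12,11) 3 'bbb'

n(n+1)/2 = 25·26/2 = 325
Σ LCP = 0 + 1 + 2 + 3 + 4 + 1 + 2 + 4 + 3 + 4 + 0 + 3 + 4 + 5 + 2 + 4 + 1 + 4 + 5 + 3 + 5 + 2 + 5 + 4 + 3 = 74
distinct = 325 − 74 = 251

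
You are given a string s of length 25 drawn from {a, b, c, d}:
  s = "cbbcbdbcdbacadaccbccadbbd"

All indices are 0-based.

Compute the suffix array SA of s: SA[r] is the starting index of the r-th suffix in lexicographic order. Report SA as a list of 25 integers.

rank→(start, suffix):
  0 → (10, 'acadaccbccadbbd')
  1 → (14, 'accbccadbbd')
  2 → (12, 'adaccbccadbbd')
  3 → (20, 'adbbd')
  4 → (9, 'bacadaccbccadbbd')
  5 → (1, 'bbcbdbcdbacadaccbccadbbd')
  6 → (22, 'bbd')
  7 → (2, 'bcbdbcdbacadaccbccadbbd')
  8 → (17, 'bccadbbd')
  9 → (6, 'bcdbacadaccbccadbbd')
  10 → (23, 'bd')
  11 → (4, 'bdbcdbacadaccbccadbbd')
  12 → (11, 'cadaccbccadbbd')
  13 → (19, 'cadbbd')
  14 → (0, 'cbbcbdbcdbacadaccbccadbbd')
  15 → (16, 'cbccadbbd')
  16 → (3, 'cbdbcdbacadaccbccadbbd')
  17 → (18, 'ccadbbd')
  18 → (15, 'ccbccadbbd')
  19 → (7, 'cdbacadaccbccadbbd')
  20 → (24, 'd')
  21 → (13, 'daccbccadbbd')
  22 → (8, 'dbacadaccbccadbbd')
  23 → (21, 'dbbd')
  24 → (5, 'dbcdbacadaccbccadbbd')

[10, 14, 12, 20, 9, 1, 22, 2, 17, 6, 23, 4, 11, 19, 0, 16, 3, 18, 15, 7, 24, 13, 8, 21, 5]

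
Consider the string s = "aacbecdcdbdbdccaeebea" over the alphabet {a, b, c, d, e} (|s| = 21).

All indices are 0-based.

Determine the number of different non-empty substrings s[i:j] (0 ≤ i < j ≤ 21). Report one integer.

209

rank | idx | suffix
   0 |  20 | a
   1 |   0 | aacbecdcdbdbdccaeebea
   2 |   1 | acbecdcdbdbdccaeebea
   3 |  15 | aeebea
   4 |   9 | bdbdccaeebea
   5 |  11 | bdccaeebea
   6 |  18 | bea
   7 |   3 | becdcdbdbdccaeebea
   8 |  14 | caeebea
   9 |   2 | cbecdcdbdbdccaeebea
  10 |  13 | ccaeebea
  11 |   7 | cdbdbdccaeebea
  12 |   5 | cdcdbdbdccaeebea
  13 |   8 | dbdbdccaeebea
  14 |  10 | dbdccaeebea
  15 |  12 | dccaeebea
  16 |   6 | dcdbdbdccaeebea
  17 |  19 | ea
  18 |  17 | ebea
  19 |   4 | ecdcdbdbdccaeebea
  20 |  16 | eebea

SA = [20, 0, 1, 15, 9, 11, 18, 3, 14, 2, 13, 7, 5, 8, 10, 12, 6, 19, 17, 4, 16]
i: (SA[i-1],SA[i]) lcp shared
  1: (20,0) 1 'a'
  2: (0,1) 1 'a'
  3: (1,15) 1 'a'
  4: (15,9) 0 ''
  5: (9,11) 2 'bd'
  6: (11,18) 1 'b'
  7: (18,3) 2 'be'
  8: (3,14) 0 ''
  9: (14,2) 1 'c'
  10: (2,13) 1 'c'
  11: (13,7) 1 'c'
  12: (7,5) 2 'cd'
  13: (5,8) 0 ''
  14: (8,10) 3 'dbd'
  15: (10,12) 1 'd'
  16: (12,6) 2 'dc'
  17: (6,19) 0 ''
  18: (19,17) 1 'e'
  19: (17,4) 1 'e'
  20: (4,16) 1 'e'

n(n+1)/2 = 21·22/2 = 231
Σ LCP = 0 + 1 + 1 + 1 + 0 + 2 + 1 + 2 + 0 + 1 + 1 + 1 + 2 + 0 + 3 + 1 + 2 + 0 + 1 + 1 + 1 = 22
distinct = 231 − 22 = 209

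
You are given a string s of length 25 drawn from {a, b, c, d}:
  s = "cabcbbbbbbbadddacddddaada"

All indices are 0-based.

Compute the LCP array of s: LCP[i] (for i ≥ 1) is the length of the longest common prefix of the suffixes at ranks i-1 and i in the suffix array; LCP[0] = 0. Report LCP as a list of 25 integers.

rank→(start, suffix):
  0 → (24, 'a')
  1 → (21, 'aada')
  2 → (1, 'abcbbbbbbbadddacddddaada')
  3 → (15, 'acddddaada')
  4 → (22, 'ada')
  5 → (11, 'adddacddddaada')
  6 → (10, 'badddacddddaada')
  7 → (9, 'bbadddacddddaada')
  8 → (8, 'bbbadddacddddaada')
  9 → (7, 'bbbbadddacddddaada')
  10 → (6, 'bbbbbadddacddddaada')
  11 → (5, 'bbbbbbadddacddddaada')
  12 → (4, 'bbbbbbbadddacddddaada')
  13 → (2, 'bcbbbbbbbadddacddddaada')
  14 → (0, 'cabcbbbbbbbadddacddddaada')
  15 → (3, 'cbbbbbbbadddacddddaada')
  16 → (16, 'cddddaada')
  17 → (23, 'da')
  18 → (20, 'daada')
  19 → (14, 'dacddddaada')
  20 → (19, 'ddaada')
  21 → (13, 'ddacddddaada')
  22 → (18, 'dddaada')
  23 → (12, 'dddacddddaada')
  24 → (17, 'ddddaada')

SA = [24, 21, 1, 15, 22, 11, 10, 9, 8, 7, 6, 5, 4, 2, 0, 3, 16, 23, 20, 14, 19, 13, 18, 12, 17]
[i] adj suffixes → lcp
  [1] 24/21 → 1 ('a')
  [2] 21/1 → 1 ('a')
  [3] 1/15 → 1 ('a')
  [4] 15/22 → 1 ('a')
  [5] 22/11 → 2 ('ad')
  [6] 11/10 → 0 ('')
  [7] 10/9 → 1 ('b')
  [8] 9/8 → 2 ('bb')
  [9] 8/7 → 3 ('bbb')
  [10] 7/6 → 4 ('bbbb')
  [11] 6/5 → 5 ('bbbbb')
  [12] 5/4 → 6 ('bbbbbb')
  [13] 4/2 → 1 ('b')
  [14] 2/0 → 0 ('')
  [15] 0/3 → 1 ('c')
  [16] 3/16 → 1 ('c')
  [17] 16/23 → 0 ('')
  [18] 23/20 → 2 ('da')
  [19] 20/14 → 2 ('da')
  [20] 14/19 → 1 ('d')
  [21] 19/13 → 3 ('dda')
  [22] 13/18 → 2 ('dd')
  [23] 18/12 → 4 ('ddda')
  [24] 12/17 → 3 ('ddd')

[0, 1, 1, 1, 1, 2, 0, 1, 2, 3, 4, 5, 6, 1, 0, 1, 1, 0, 2, 2, 1, 3, 2, 4, 3]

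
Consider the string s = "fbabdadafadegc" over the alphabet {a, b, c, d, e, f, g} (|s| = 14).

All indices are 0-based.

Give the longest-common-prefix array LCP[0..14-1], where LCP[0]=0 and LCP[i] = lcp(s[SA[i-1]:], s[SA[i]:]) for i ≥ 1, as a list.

[0, 1, 2, 1, 0, 1, 0, 0, 2, 1, 0, 0, 1, 0]

sorted suffixes:
  #0 SA[0]=2  'abdadafadegc'
  #1 SA[1]=5  'adafadegc'
  #2 SA[2]=9  'adegc'
  #3 SA[3]=7  'afadegc'
  #4 SA[4]=1  'babdadafadegc'
  #5 SA[5]=3  'bdadafadegc'
  #6 SA[6]=13  'c'
  #7 SA[7]=4  'dadafadegc'
  #8 SA[8]=6  'dafadegc'
  #9 SA[9]=10  'degc'
  #10 SA[10]=11  'egc'
  #11 SA[11]=8  'fadegc'
  #12 SA[12]=0  'fbabdadafadegc'
  #13 SA[13]=12  'gc'

SA = [2, 5, 9, 7, 1, 3, 13, 4, 6, 10, 11, 8, 0, 12]
[i] adj suffixes → lcp
  [1] 2/5 → 1 ('a')
  [2] 5/9 → 2 ('ad')
  [3] 9/7 → 1 ('a')
  [4] 7/1 → 0 ('')
  [5] 1/3 → 1 ('b')
  [6] 3/13 → 0 ('')
  [7] 13/4 → 0 ('')
  [8] 4/6 → 2 ('da')
  [9] 6/10 → 1 ('d')
  [10] 10/11 → 0 ('')
  [11] 11/8 → 0 ('')
  [12] 8/0 → 1 ('f')
  [13] 0/12 → 0 ('')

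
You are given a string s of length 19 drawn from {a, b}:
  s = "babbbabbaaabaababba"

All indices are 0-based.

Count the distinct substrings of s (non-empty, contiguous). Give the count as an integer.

rank | idx | suffix
   0 |  18 | a
   1 |   8 | aaabaababba
   2 |   9 | aabaababba
   3 |  12 | aababba
   4 |  10 | abaababba
   5 |  13 | ababba
   6 |  15 | abba
   7 |   5 | abbaaabaababba
   8 |   1 | abbbabbaaabaababba
   9 |  17 | ba
  10 |   7 | baaabaababba
  11 |  11 | baababba
  12 |  14 | babba
  13 |   4 | babbaaabaababba
  14 |   0 | babbbabbaaabaababba
  15 |  16 | bba
  16 |   6 | bbaaabaababba
  17 |   3 | bbabbaaabaababba
  18 |   2 | bbbabbaaabaababba

SA = [18, 8, 9, 12, 10, 13, 15, 5, 1, 17, 7, 11, 14, 4, 0, 16, 6, 3, 2]
i: (SA[i-1],SA[i]) lcp shared
  1: (18,8) 1 'a'
  2: (8,9) 2 'aa'
  3: (9,12) 4 'aaba'
  4: (12,10) 1 'a'
  5: (10,13) 3 'aba'
  6: (13,15) 2 'ab'
  7: (15,5) 4 'abba'
  8: (5,1) 3 'abb'
  9: (1,17) 0 ''
  10: (17,7) 2 'ba'
  11: (7,11) 3 'baa'
  12: (11,14) 2 'ba'
  13: (14,4) 5 'babba'
  14: (4,0) 4 'babb'
  15: (0,16) 1 'b'
  16: (16,6) 3 'bba'
  17: (6,3) 3 'bba'
  18: (3,2) 2 'bb'

n(n+1)/2 = 19·20/2 = 190
Σ LCP = 0 + 1 + 2 + 4 + 1 + 3 + 2 + 4 + 3 + 0 + 2 + 3 + 2 + 5 + 4 + 1 + 3 + 3 + 2 = 45
distinct = 190 − 45 = 145

145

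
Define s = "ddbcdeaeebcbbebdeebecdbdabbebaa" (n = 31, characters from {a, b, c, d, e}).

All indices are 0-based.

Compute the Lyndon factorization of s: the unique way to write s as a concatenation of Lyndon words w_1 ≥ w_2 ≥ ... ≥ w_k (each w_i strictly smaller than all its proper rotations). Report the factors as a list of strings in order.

["d", "d", "bcde", "aeebcbbebdeebecdbd", "abbeb", "a", "a"]

emit factor 1: 'd' (i=0, period=1)
emit factor 2: 'd' (i=1, period=1)
emit factor 3: 'bcde' (i=2, period=4)
emit factor 4: 'aeebcbbebdeebecdbd' (i=6, period=18)
emit factor 5: 'abbeb' (i=24, period=5)
emit factor 6: 'a' (i=29, period=1)
emit factor 7: 'a' (i=30, period=1)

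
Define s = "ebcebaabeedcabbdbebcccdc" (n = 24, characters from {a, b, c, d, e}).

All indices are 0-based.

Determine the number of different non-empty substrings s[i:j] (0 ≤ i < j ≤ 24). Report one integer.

273

rank→(start, suffix):
  0 → (5, 'aabeedcabbdbebcccdc')
  1 → (12, 'abbdbebcccdc')
  2 → (6, 'abeedcabbdbebcccdc')
  3 → (4, 'baabeedcabbdbebcccdc')
  4 → (13, 'bbdbebcccdc')
  5 → (18, 'bcccdc')
  6 → (1, 'bcebaabeedcabbdbebcccdc')
  7 → (14, 'bdbebcccdc')
  8 → (16, 'bebcccdc')
  9 → (7, 'beedcabbdbebcccdc')
  10 → (23, 'c')
  11 → (11, 'cabbdbebcccdc')
  12 → (19, 'cccdc')
  13 → (20, 'ccdc')
  14 → (21, 'cdc')
  15 → (2, 'cebaabeedcabbdbebcccdc')
  16 → (15, 'dbebcccdc')
  17 → (22, 'dc')
  18 → (10, 'dcabbdbebcccdc')
  19 → (3, 'ebaabeedcabbdbebcccdc')
  20 → (17, 'ebcccdc')
  21 → (0, 'ebcebaabeedcabbdbebcccdc')
  22 → (9, 'edcabbdbebcccdc')
  23 → (8, 'eedcabbdbebcccdc')

SA = [5, 12, 6, 4, 13, 18, 1, 14, 16, 7, 23, 11, 19, 20, 21, 2, 15, 22, 10, 3, 17, 0, 9, 8]
i: (SA[i-1],SA[i]) lcp shared
  1: (5,12) 1 'a'
  2: (12,6) 2 'ab'
  3: (6,4) 0 ''
  4: (4,13) 1 'b'
  5: (13,18) 1 'b'
  6: (18,1) 2 'bc'
  7: (1,14) 1 'b'
  8: (14,16) 1 'b'
  9: (16,7) 2 'be'
  10: (7,23) 0 ''
  11: (23,11) 1 'c'
  12: (11,19) 1 'c'
  13: (19,20) 2 'cc'
  14: (20,21) 1 'c'
  15: (21,2) 1 'c'
  16: (2,15) 0 ''
  17: (15,22) 1 'd'
  18: (22,10) 2 'dc'
  19: (10,3) 0 ''
  20: (3,17) 2 'eb'
  21: (17,0) 3 'ebc'
  22: (0,9) 1 'e'
  23: (9,8) 1 'e'

n(n+1)/2 = 24·25/2 = 300
Σ LCP = 0 + 1 + 2 + 0 + 1 + 1 + 2 + 1 + 1 + 2 + 0 + 1 + 1 + 2 + 1 + 1 + 0 + 1 + 2 + 0 + 2 + 3 + 1 + 1 = 27
distinct = 300 − 27 = 273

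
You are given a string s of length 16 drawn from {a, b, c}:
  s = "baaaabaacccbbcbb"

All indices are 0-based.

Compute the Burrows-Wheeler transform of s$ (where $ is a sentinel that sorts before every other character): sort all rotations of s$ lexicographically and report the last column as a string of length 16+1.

rank  rotation           last
    0  $baaaabaacccbbcbb  b
    1  aaaabaacccbbcbb$b  b
    2  aaabaacccbbcbb$ba  a
    3  aabaacccbbcbb$baa  a
    4  aacccbbcbb$baaaab  b
    5  abaacccbbcbb$baaa  a
    6  acccbbcbb$baaaaba  a
    7  b$baaaabaacccbbcb  b
    8  baaaabaacccbbcbb$  $
    9  baacccbbcbb$baaaa  a
   10  bb$baaaabaacccbbc  c
   11  bbcbb$baaaabaaccc  c
   12  bcbb$baaaabaacccb  b
   13  cbb$baaaabaacccbb  b
   14  cbbcbb$baaaabaacc  c
   15  ccbbcbb$baaaabaac  c
   16  cccbbcbb$baaaabaa  a

bbaabaab$accbbcca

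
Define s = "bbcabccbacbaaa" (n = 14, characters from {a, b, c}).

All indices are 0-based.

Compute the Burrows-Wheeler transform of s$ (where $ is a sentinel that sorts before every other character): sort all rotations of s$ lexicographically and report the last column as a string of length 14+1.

rank  rotation         last
    0  $bbcabccbacbaaa  a
    1  a$bbcabccbacbaa  a
    2  aa$bbcabccbacba  a
    3  aaa$bbcabccbacb  b
    4  abccbacbaaa$bbc  c
    5  acbaaa$bbcabccb  b
    6  baaa$bbcabccbac  c
    7  bacbaaa$bbcabcc  c
    8  bbcabccbacbaaa$  $
    9  bcabccbacbaaa$b  b
   10  bccbacbaaa$bbca  a
   11  cabccbacbaaa$bb  b
   12  cbaaa$bbcabccba  a
   13  cbacbaaa$bbcabc  c
   14  ccbacbaaa$bbcab  b

aaabcbcc$babacb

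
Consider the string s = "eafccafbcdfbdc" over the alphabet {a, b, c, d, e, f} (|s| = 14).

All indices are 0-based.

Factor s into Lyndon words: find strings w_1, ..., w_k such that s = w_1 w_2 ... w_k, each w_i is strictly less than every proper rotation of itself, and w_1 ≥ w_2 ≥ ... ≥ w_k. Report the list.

["e", "afcc", "afbcdfbdc"]

emit factor 1: 'e' (i=0, period=1)
emit factor 2: 'afcc' (i=1, period=4)
emit factor 3: 'afbcdfbdc' (i=5, period=9)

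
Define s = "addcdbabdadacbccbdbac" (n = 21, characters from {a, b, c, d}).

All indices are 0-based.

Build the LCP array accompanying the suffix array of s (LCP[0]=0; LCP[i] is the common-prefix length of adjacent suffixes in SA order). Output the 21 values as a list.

rank→(start, suffix):
  0 → (6, 'abdadacbccbdbac')
  1 → (19, 'ac')
  2 → (11, 'acbccbdbac')
  3 → (9, 'adacbccbdbac')
  4 → (0, 'addcdbabdadacbccbdbac')
  5 → (5, 'babdadacbccbdbac')
  6 → (18, 'bac')
  7 → (13, 'bccbdbac')
  8 → (7, 'bdadacbccbdbac')
  9 → (16, 'bdbac')
  10 → (20, 'c')
  11 → (12, 'cbccbdbac')
  12 → (15, 'cbdbac')
  13 → (14, 'ccbdbac')
  14 → (3, 'cdbabdadacbccbdbac')
  15 → (10, 'dacbccbdbac')
  16 → (8, 'dadacbccbdbac')
  17 → (4, 'dbabdadacbccbdbac')
  18 → (17, 'dbac')
  19 → (2, 'dcdbabdadacbccbdbac')
  20 → (1, 'ddcdbabdadacbccbdbac')

SA = [6, 19, 11, 9, 0, 5, 18, 13, 7, 16, 20, 12, 15, 14, 3, 10, 8, 4, 17, 2, 1]
rank  pair      lcp
   1  s[6:],s[19:]  1  'a'
   2  s[19:],s[11:]  2  'ac'
   3  s[11:],s[9:]  1  'a'
   4  s[9:],s[0:]  2  'ad'
   5  s[0:],s[5:]  0  ''
   6  s[5:],s[18:]  2  'ba'
   7  s[18:],s[13:]  1  'b'
   8  s[13:],s[7:]  1  'b'
   9  s[7:],s[16:]  2  'bd'
  10  s[16:],s[20:]  0  ''
  11  s[20:],s[12:]  1  'c'
  12  s[12:],s[15:]  2  'cb'
  13  s[15:],s[14:]  1  'c'
  14  s[14:],s[3:]  1  'c'
  15  s[3:],s[10:]  0  ''
  16  s[10:],s[8:]  2  'da'
  17  s[8:],s[4:]  1  'd'
  18  s[4:],s[17:]  3  'dba'
  19  s[17:],s[2:]  1  'd'
  20  s[2:],s[1:]  1  'd'

[0, 1, 2, 1, 2, 0, 2, 1, 1, 2, 0, 1, 2, 1, 1, 0, 2, 1, 3, 1, 1]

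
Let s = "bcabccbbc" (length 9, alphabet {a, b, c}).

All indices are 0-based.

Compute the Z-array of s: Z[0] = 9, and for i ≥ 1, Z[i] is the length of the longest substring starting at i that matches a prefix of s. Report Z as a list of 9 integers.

[9, 0, 0, 2, 0, 0, 1, 2, 0]

Z[0]=9
i=1: outside box; Z[1]=0
i=2: outside box; Z[2]=0
i=3: outside box; Z[3]=2 extend→box=[3,5)
i=4: min(r-i=1, Z[1]=0)=0; Z[4]=0
i=5: outside box; Z[5]=0
i=6: outside box; Z[6]=1 extend→box=[6,7)
i=7: outside box; Z[7]=2 extend→box=[7,9)
i=8: min(r-i=1, Z[1]=0)=0; Z[8]=0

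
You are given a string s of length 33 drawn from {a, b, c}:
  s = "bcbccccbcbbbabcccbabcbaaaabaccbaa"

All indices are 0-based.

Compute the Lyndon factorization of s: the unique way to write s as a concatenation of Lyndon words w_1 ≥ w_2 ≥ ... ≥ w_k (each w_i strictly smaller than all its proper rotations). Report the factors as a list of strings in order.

["bcbcccc", "bc", "b", "b", "b", "abcccb", "abcb", "aaaabaccb", "a", "a"]

emit factor 1: 'bcbcccc' (i=0, period=7)
emit factor 2: 'bc' (i=7, period=2)
emit factor 3: 'b' (i=9, period=1)
emit factor 4: 'b' (i=10, period=1)
emit factor 5: 'b' (i=11, period=1)
emit factor 6: 'abcccb' (i=12, period=6)
emit factor 7: 'abcb' (i=18, period=4)
emit factor 8: 'aaaabaccb' (i=22, period=9)
emit factor 9: 'a' (i=31, period=1)
emit factor 10: 'a' (i=32, period=1)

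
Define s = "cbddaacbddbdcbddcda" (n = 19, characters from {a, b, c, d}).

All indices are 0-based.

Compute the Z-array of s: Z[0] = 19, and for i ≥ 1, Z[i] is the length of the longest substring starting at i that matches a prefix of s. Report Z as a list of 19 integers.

Z[0]=19
i=1: i≥r, start 0; Z[1]=0
i=2: i≥r, start 0; Z[2]=0
i=3: i≥r, start 0; Z[3]=0
i=4: i≥r, start 0; Z[4]=0
i=5: i≥r, start 0; Z[5]=0
i=6: i≥r, start 0; Z[6]=4 grow→box=[6,10)
i=7: min(r-i=3, Z[1]=0)=0; Z[7]=0
i=8: min(r-i=2, Z[2]=0)=0; Z[8]=0
i=9: min(r-i=1, Z[3]=0)=0; Z[9]=0
i=10: i≥r, start 0; Z[10]=0
i=11: i≥r, start 0; Z[11]=0
i=12: i≥r, start 0; Z[12]=4 grow→box=[12,16)
i=13: min(r-i=3, Z[1]=0)=0; Z[13]=0
i=14: min(r-i=2, Z[2]=0)=0; Z[14]=0
i=15: min(r-i=1, Z[3]=0)=0; Z[15]=0
i=16: i≥r, start 0; Z[16]=1 grow→box=[16,17)
i=17: i≥r, start 0; Z[17]=0
i=18: i≥r, start 0; Z[18]=0

[19, 0, 0, 0, 0, 0, 4, 0, 0, 0, 0, 0, 4, 0, 0, 0, 1, 0, 0]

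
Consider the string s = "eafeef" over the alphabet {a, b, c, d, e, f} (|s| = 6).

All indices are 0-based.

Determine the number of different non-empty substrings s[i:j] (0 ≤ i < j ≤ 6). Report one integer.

18

rank | idx | suffix
   0 |   1 | afeef
   1 |   0 | eafeef
   2 |   3 | eef
   3 |   4 | ef
   4 |   5 | f
   5 |   2 | feef

SA = [1, 0, 3, 4, 5, 2]
i: (SA[i-1],SA[i]) lcp shared
  1: (1,0) 0 ''
  2: (0,3) 1 'e'
  3: (3,4) 1 'e'
  4: (4,5) 0 ''
  5: (5,2) 1 'f'

n(n+1)/2 = 6·7/2 = 21
Σ LCP = 0 + 0 + 1 + 1 + 0 + 1 = 3
distinct = 21 − 3 = 18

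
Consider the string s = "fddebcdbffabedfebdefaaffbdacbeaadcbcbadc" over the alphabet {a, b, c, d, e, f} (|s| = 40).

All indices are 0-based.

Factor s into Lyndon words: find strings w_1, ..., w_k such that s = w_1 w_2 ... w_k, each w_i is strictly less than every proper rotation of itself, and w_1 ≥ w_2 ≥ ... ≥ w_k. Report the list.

emit factor 1: 'f' (i=0, period=1)
emit factor 2: 'dde' (i=1, period=3)
emit factor 3: 'bcdbff' (i=4, period=6)
emit factor 4: 'abedfebdef' (i=10, period=10)
emit factor 5: 'aaffbdacbe' (i=20, period=10)
emit factor 6: 'aadcbcbadc' (i=30, period=10)

["f", "dde", "bcdbff", "abedfebdef", "aaffbdacbe", "aadcbcbadc"]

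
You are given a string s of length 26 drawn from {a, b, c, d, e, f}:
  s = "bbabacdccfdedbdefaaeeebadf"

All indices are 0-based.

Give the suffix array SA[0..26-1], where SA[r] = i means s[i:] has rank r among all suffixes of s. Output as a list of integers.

[17, 2, 4, 23, 18, 1, 3, 22, 0, 13, 7, 5, 8, 12, 6, 10, 14, 24, 21, 11, 20, 19, 15, 25, 16, 9]

sorted suffixes:
  #0 SA[0]=17  'aaeeebadf'
  #1 SA[1]=2  'abacdccfdedbdefaaeeebadf'
  #2 SA[2]=4  'acdccfdedbdefaaeeebadf'
  #3 SA[3]=23  'adf'
  #4 SA[4]=18  'aeeebadf'
  #5 SA[5]=1  'babacdccfdedbdefaaeeebadf'
  #6 SA[6]=3  'bacdccfdedbdefaaeeebadf'
  #7 SA[7]=22  'badf'
  #8 SA[8]=0  'bbabacdccfdedbdefaaeeebadf'
  #9 SA[9]=13  'bdefaaeeebadf'
  #10 SA[10]=7  'ccfdedbdefaaeeebadf'
  #11 SA[11]=5  'cdccfdedbdefaaeeebadf'
  #12 SA[12]=8  'cfdedbdefaaeeebadf'
  #13 SA[13]=12  'dbdefaaeeebadf'
  #14 SA[14]=6  'dccfdedbdefaaeeebadf'
  #15 SA[15]=10  'dedbdefaaeeebadf'
  #16 SA[16]=14  'defaaeeebadf'
  #17 SA[17]=24  'df'
  #18 SA[18]=21  'ebadf'
  #19 SA[19]=11  'edbdefaaeeebadf'
  #20 SA[20]=20  'eebadf'
  #21 SA[21]=19  'eeebadf'
  #22 SA[22]=15  'efaaeeebadf'
  #23 SA[23]=25  'f'
  #24 SA[24]=16  'faaeeebadf'
  #25 SA[25]=9  'fdedbdefaaeeebadf'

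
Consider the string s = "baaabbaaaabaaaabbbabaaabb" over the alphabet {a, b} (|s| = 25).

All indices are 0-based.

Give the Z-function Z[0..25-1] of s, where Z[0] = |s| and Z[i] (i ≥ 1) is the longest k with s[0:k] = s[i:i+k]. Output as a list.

Z[0]=25
i=1: outside box; Z[1]=0
i=2: outside box; Z[2]=0
i=3: outside box; Z[3]=0
i=4: outside box; Z[4]=1 grow→box=[4,5)
i=5: outside box; Z[5]=4 grow→box=[5,9)
i=6: min(r-i=3, Z[1]=0)=0; Z[6]=0
i=7: min(r-i=2, Z[2]=0)=0; Z[7]=0
i=8: min(r-i=1, Z[3]=0)=0; Z[8]=0
i=9: outside box; Z[9]=0
i=10: outside box; Z[10]=4 grow→box=[10,14)
i=11: min(r-i=3, Z[1]=0)=0; Z[11]=0
i=12: min(r-i=2, Z[2]=0)=0; Z[12]=0
i=13: min(r-i=1, Z[3]=0)=0; Z[13]=0
i=14: outside box; Z[14]=0
i=15: outside box; Z[15]=1 grow→box=[15,16)
i=16: outside box; Z[16]=1 grow→box=[16,17)
i=17: outside box; Z[17]=2 grow→box=[17,19)
i=18: min(r-i=1, Z[1]=0)=0; Z[18]=0
i=19: outside box; Z[19]=6 grow→box=[19,25)
i=20: min(r-i=5, Z[1]=0)=0; Z[20]=0
i=21: min(r-i=4, Z[2]=0)=0; Z[21]=0
i=22: min(r-i=3, Z[3]=0)=0; Z[22]=0
i=23: min(r-i=2, Z[4]=1)=1; Z[23]=1
i=24: min(r-i=1, Z[5]=4)=1; Z[24]=1

[25, 0, 0, 0, 1, 4, 0, 0, 0, 0, 4, 0, 0, 0, 0, 1, 1, 2, 0, 6, 0, 0, 0, 1, 1]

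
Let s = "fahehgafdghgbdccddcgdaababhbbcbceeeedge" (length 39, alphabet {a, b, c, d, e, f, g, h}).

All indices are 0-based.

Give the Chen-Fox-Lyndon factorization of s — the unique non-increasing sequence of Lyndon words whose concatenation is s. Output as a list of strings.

["f", "ahehg", "afdghgbdccddcgd", "aababhbbcbceeeedge"]

emit factor 1: 'f' (i=0, period=1)
emit factor 2: 'ahehg' (i=1, period=5)
emit factor 3: 'afdghgbdccddcgd' (i=6, period=15)
emit factor 4: 'aababhbbcbceeeedge' (i=21, period=18)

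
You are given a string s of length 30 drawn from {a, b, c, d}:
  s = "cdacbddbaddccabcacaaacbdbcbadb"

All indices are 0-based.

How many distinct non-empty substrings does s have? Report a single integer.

421

sorted suffixes:
  #0 SA[0]=18  'aaacbdbcbadb'
  #1 SA[1]=19  'aacbdbcbadb'
  #2 SA[2]=13  'abcacaaacbdbcbadb'
  #3 SA[3]=16  'acaaacbdbcbadb'
  #4 SA[4]=20  'acbdbcbadb'
  #5 SA[5]=2  'acbddbaddccabcacaaacbdbcbadb'
  #6 SA[6]=27  'adb'
  #7 SA[7]=8  'addccabcacaaacbdbcbadb'
  #8 SA[8]=29  'b'
  #9 SA[9]=26  'badb'
  #10 SA[10]=7  'baddccabcacaaacbdbcbadb'
  #11 SA[11]=14  'bcacaaacbdbcbadb'
  #12 SA[12]=24  'bcbadb'
  #13 SA[13]=22  'bdbcbadb'
  #14 SA[14]=4  'bddbaddccabcacaaacbdbcbadb'
  #15 SA[15]=17  'caaacbdbcbadb'
  #16 SA[16]=12  'cabcacaaacbdbcbadb'
  #17 SA[17]=15  'cacaaacbdbcbadb'
  #18 SA[18]=25  'cbadb'
  #19 SA[19]=21  'cbdbcbadb'
  #20 SA[20]=3  'cbddbaddccabcacaaacbdbcbadb'
  #21 SA[21]=11  'ccabcacaaacbdbcbadb'
  #22 SA[22]=0  'cdacbddbaddccabcacaaacbdbcbadb'
  #23 SA[23]=1  'dacbddbaddccabcacaaacbdbcbadb'
  #24 SA[24]=28  'db'
  #25 SA[25]=6  'dbaddccabcacaaacbdbcbadb'
  #26 SA[26]=23  'dbcbadb'
  #27 SA[27]=10  'dccabcacaaacbdbcbadb'
  #28 SA[28]=5  'ddbaddccabcacaaacbdbcbadb'
  #29 SA[29]=9  'ddccabcacaaacbdbcbadb'

SA = [18, 19, 13, 16, 20, 2, 27, 8, 29, 26, 7, 14, 24, 22, 4, 17, 12, 15, 25, 21, 3, 11, 0, 1, 28, 6, 23, 10, 5, 9]
[i] adj suffixes → lcp
  [1] 18/19 → 2 ('aa')
  [2] 19/13 → 1 ('a')
  [3] 13/16 → 1 ('a')
  [4] 16/20 → 2 ('ac')
  [5] 20/2 → 4 ('acbd')
  [6] 2/27 → 1 ('a')
  [7] 27/8 → 2 ('ad')
  [8] 8/29 → 0 ('')
  [9] 29/26 → 1 ('b')
  [10] 26/7 → 3 ('bad')
  [11] 7/14 → 1 ('b')
  [12] 14/24 → 2 ('bc')
  [13] 24/22 → 1 ('b')
  [14] 22/4 → 2 ('bd')
  [15] 4/17 → 0 ('')
  [16] 17/12 → 2 ('ca')
  [17] 12/15 → 2 ('ca')
  [18] 15/25 → 1 ('c')
  [19] 25/21 → 2 ('cb')
  [20] 21/3 → 3 ('cbd')
  [21] 3/11 → 1 ('c')
  [22] 11/0 → 1 ('c')
  [23] 0/1 → 0 ('')
  [24] 1/28 → 1 ('d')
  [25] 28/6 → 2 ('db')
  [26] 6/23 → 2 ('db')
  [27] 23/10 → 1 ('d')
  [28] 10/5 → 1 ('d')
  [29] 5/9 → 2 ('dd')

n(n+1)/2 = 30·31/2 = 465
Σ LCP = 0 + 2 + 1 + 1 + 2 + 4 + 1 + 2 + 0 + 1 + 3 + 1 + 2 + 1 + 2 + 0 + 2 + 2 + 1 + 2 + 3 + 1 + 1 + 0 + 1 + 2 + 2 + 1 + 1 + 2 = 44
distinct = 465 − 44 = 421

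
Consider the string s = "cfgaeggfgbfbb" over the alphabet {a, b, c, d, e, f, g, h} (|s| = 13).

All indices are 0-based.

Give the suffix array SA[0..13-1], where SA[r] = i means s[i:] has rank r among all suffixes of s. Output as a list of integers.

[3, 12, 11, 9, 0, 4, 10, 1, 7, 2, 8, 6, 5]

sorted suffixes:
  #0 SA[0]=3  'aeggfgbfbb'
  #1 SA[1]=12  'b'
  #2 SA[2]=11  'bb'
  #3 SA[3]=9  'bfbb'
  #4 SA[4]=0  'cfgaeggfgbfbb'
  #5 SA[5]=4  'eggfgbfbb'
  #6 SA[6]=10  'fbb'
  #7 SA[7]=1  'fgaeggfgbfbb'
  #8 SA[8]=7  'fgbfbb'
  #9 SA[9]=2  'gaeggfgbfbb'
  #10 SA[10]=8  'gbfbb'
  #11 SA[11]=6  'gfgbfbb'
  #12 SA[12]=5  'ggfgbfbb'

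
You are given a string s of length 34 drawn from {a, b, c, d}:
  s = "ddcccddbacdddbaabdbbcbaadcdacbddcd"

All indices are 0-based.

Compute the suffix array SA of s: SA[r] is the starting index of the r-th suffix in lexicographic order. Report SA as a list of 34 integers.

sorted suffixes:
  #0 SA[0]=14  'aabdbbcbaadcdacbddcd'
  #1 SA[1]=22  'aadcdacbddcd'
  #2 SA[2]=15  'abdbbcbaadcdacbddcd'
  #3 SA[3]=27  'acbddcd'
  #4 SA[4]=8  'acdddbaabdbbcbaadcdacbddcd'
  #5 SA[5]=23  'adcdacbddcd'
  #6 SA[6]=13  'baabdbbcbaadcdacbddcd'
  #7 SA[7]=21  'baadcdacbddcd'
  #8 SA[8]=7  'bacdddbaabdbbcbaadcdacbddcd'
  #9 SA[9]=18  'bbcbaadcdacbddcd'
  #10 SA[10]=19  'bcbaadcdacbddcd'
  #11 SA[11]=16  'bdbbcbaadcdacbddcd'
  #12 SA[12]=29  'bddcd'
  #13 SA[13]=20  'cbaadcdacbddcd'
  #14 SA[14]=28  'cbddcd'
  #15 SA[15]=2  'cccddbacdddbaabdbbcbaadcdacbddcd'
  #16 SA[16]=3  'ccddbacdddbaabdbbcbaadcdacbddcd'
  #17 SA[17]=32  'cd'
  #18 SA[18]=25  'cdacbddcd'
  #19 SA[19]=4  'cddbacdddbaabdbbcbaadcdacbddcd'
  #20 SA[20]=9  'cdddbaabdbbcbaadcdacbddcd'
  #21 SA[21]=33  'd'
  #22 SA[22]=26  'dacbddcd'
  #23 SA[23]=12  'dbaabdbbcbaadcdacbddcd'
  #24 SA[24]=6  'dbacdddbaabdbbcbaadcdacbddcd'
  #25 SA[25]=17  'dbbcbaadcdacbddcd'
  #26 SA[26]=1  'dcccddbacdddbaabdbbcbaadcdacbddcd'
  #27 SA[27]=31  'dcd'
  #28 SA[28]=24  'dcdacbddcd'
  #29 SA[29]=11  'ddbaabdbbcbaadcdacbddcd'
  #30 SA[30]=5  'ddbacdddbaabdbbcbaadcdacbddcd'
  #31 SA[31]=0  'ddcccddbacdddbaabdbbcbaadcdacbddcd'
  #32 SA[32]=30  'ddcd'
  #33 SA[33]=10  'dddbaabdbbcbaadcdacbddcd'

[14, 22, 15, 27, 8, 23, 13, 21, 7, 18, 19, 16, 29, 20, 28, 2, 3, 32, 25, 4, 9, 33, 26, 12, 6, 17, 1, 31, 24, 11, 5, 0, 30, 10]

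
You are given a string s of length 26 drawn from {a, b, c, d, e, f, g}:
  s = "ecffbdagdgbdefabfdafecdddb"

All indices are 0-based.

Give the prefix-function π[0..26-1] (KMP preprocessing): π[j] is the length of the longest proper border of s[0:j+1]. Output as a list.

π[0] = 0
j=1 s[j]='c': π[1]=0 (border '')
j=2 s[j]='f': π[2]=0 (border '')
j=3 s[j]='f': π[3]=0 (border '')
j=4 s[j]='b': π[4]=0 (border '')
j=5 s[j]='d': π[5]=0 (border '')
j=6 s[j]='a': π[6]=0 (border '')
j=7 s[j]='g': π[7]=0 (border '')
j=8 s[j]='d': π[8]=0 (border '')
j=9 s[j]='g': π[9]=0 (border '')
j=10 s[j]='b': π[10]=0 (border '')
j=11 s[j]='d': π[11]=0 (border '')
j=12 s[j]='e': π[12]=1 (border 'e')
j=13 s[j]='f': k: 1→0; π[13]=0 (border '')
j=14 s[j]='a': π[14]=0 (border '')
j=15 s[j]='b': π[15]=0 (border '')
j=16 s[j]='f': π[16]=0 (border '')
j=17 s[j]='d': π[17]=0 (border '')
j=18 s[j]='a': π[18]=0 (border '')
j=19 s[j]='f': π[19]=0 (border '')
j=20 s[j]='e': π[20]=1 (border 'e')
j=21 s[j]='c': π[21]=2 (border 'ec')
j=22 s[j]='d': k: 2→0; π[22]=0 (border '')
j=23 s[j]='d': π[23]=0 (border '')
j=24 s[j]='d': π[24]=0 (border '')
j=25 s[j]='b': π[25]=0 (border '')

[0, 0, 0, 0, 0, 0, 0, 0, 0, 0, 0, 0, 1, 0, 0, 0, 0, 0, 0, 0, 1, 2, 0, 0, 0, 0]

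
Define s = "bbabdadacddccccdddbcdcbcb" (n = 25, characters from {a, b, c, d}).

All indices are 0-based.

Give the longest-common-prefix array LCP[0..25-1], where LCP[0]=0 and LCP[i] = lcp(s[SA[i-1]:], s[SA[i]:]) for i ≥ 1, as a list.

rank | idx | suffix
   0 |   2 | abdadacddccccdddbcdcbcb
   1 |   7 | acddccccdddbcdcbcb
   2 |   5 | adacddccccdddbcdcbcb
   3 |  24 | b
   4 |   1 | babdadacddccccdddbcdcbcb
   5 |   0 | bbabdadacddccccdddbcdcbcb
   6 |  22 | bcb
   7 |  18 | bcdcbcb
   8 |   3 | bdadacddccccdddbcdcbcb
   9 |  23 | cb
  10 |  21 | cbcb
  11 |  11 | ccccdddbcdcbcb
  12 |  12 | cccdddbcdcbcb
  13 |  13 | ccdddbcdcbcb
  14 |  19 | cdcbcb
  15 |   8 | cddccccdddbcdcbcb
  16 |  14 | cdddbcdcbcb
  17 |   6 | dacddccccdddbcdcbcb
  18 |   4 | dadacddccccdddbcdcbcb
  19 |  17 | dbcdcbcb
  20 |  20 | dcbcb
  21 |  10 | dccccdddbcdcbcb
  22 |  16 | ddbcdcbcb
  23 |   9 | ddccccdddbcdcbcb
  24 |  15 | dddbcdcbcb

SA = [2, 7, 5, 24, 1, 0, 22, 18, 3, 23, 21, 11, 12, 13, 19, 8, 14, 6, 4, 17, 20, 10, 16, 9, 15]
i: (SA[i-1],SA[i]) lcp shared
  1: (2,7) 1 'a'
  2: (7,5) 1 'a'
  3: (5,24) 0 ''
  4: (24,1) 1 'b'
  5: (1,0) 1 'b'
  6: (0,22) 1 'b'
  7: (22,18) 2 'bc'
  8: (18,3) 1 'b'
  9: (3,23) 0 ''
  10: (23,21) 2 'cb'
  11: (21,11) 1 'c'
  12: (11,12) 3 'ccc'
  13: (12,13) 2 'cc'
  14: (13,19) 1 'c'
  15: (19,8) 2 'cd'
  16: (8,14) 3 'cdd'
  17: (14,6) 0 ''
  18: (6,4) 2 'da'
  19: (4,17) 1 'd'
  20: (17,20) 1 'd'
  21: (20,10) 2 'dc'
  22: (10,16) 1 'd'
  23: (16,9) 2 'dd'
  24: (9,15) 2 'dd'

[0, 1, 1, 0, 1, 1, 1, 2, 1, 0, 2, 1, 3, 2, 1, 2, 3, 0, 2, 1, 1, 2, 1, 2, 2]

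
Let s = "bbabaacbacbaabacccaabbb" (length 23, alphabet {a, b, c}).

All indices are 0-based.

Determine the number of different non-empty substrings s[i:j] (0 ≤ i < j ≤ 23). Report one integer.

sorted suffixes:
  #0 SA[0]=11  'aabacccaabbb'
  #1 SA[1]=18  'aabbb'
  #2 SA[2]=4  'aacbacbaabacccaabbb'
  #3 SA[3]=2  'abaacbacbaabacccaabbb'
  #4 SA[4]=12  'abacccaabbb'
  #5 SA[5]=19  'abbb'
  #6 SA[6]=8  'acbaabacccaabbb'
  #7 SA[7]=5  'acbacbaabacccaabbb'
  #8 SA[8]=14  'acccaabbb'
  #9 SA[9]=22  'b'
  #10 SA[10]=10  'baabacccaabbb'
  #11 SA[11]=3  'baacbacbaabacccaabbb'
  #12 SA[12]=1  'babaacbacbaabacccaabbb'
  #13 SA[13]=7  'bacbaabacccaabbb'
  #14 SA[14]=13  'bacccaabbb'
  #15 SA[15]=21  'bb'
  #16 SA[16]=0  'bbabaacbacbaabacccaabbb'
  #17 SA[17]=20  'bbb'
  #18 SA[18]=17  'caabbb'
  #19 SA[19]=9  'cbaabacccaabbb'
  #20 SA[20]=6  'cbacbaabacccaabbb'
  #21 SA[21]=16  'ccaabbb'
  #22 SA[22]=15  'cccaabbb'

SA = [11, 18, 4, 2, 12, 19, 8, 5, 14, 22, 10, 3, 1, 7, 13, 21, 0, 20, 17, 9, 6, 16, 15]
[i] adj suffixes → lcp
  [1] 11/18 → 3 ('aab')
  [2] 18/4 → 2 ('aa')
  [3] 4/2 → 1 ('a')
  [4] 2/12 → 3 ('aba')
  [5] 12/19 → 2 ('ab')
  [6] 19/8 → 1 ('a')
  [7] 8/5 → 4 ('acba')
  [8] 5/14 → 2 ('ac')
  [9] 14/22 → 0 ('')
  [10] 22/10 → 1 ('b')
  [11] 10/3 → 3 ('baa')
  [12] 3/1 → 2 ('ba')
  [13] 1/7 → 2 ('ba')
  [14] 7/13 → 3 ('bac')
  [15] 13/21 → 1 ('b')
  [16] 21/0 → 2 ('bb')
  [17] 0/20 → 2 ('bb')
  [18] 20/17 → 0 ('')
  [19] 17/9 → 1 ('c')
  [20] 9/6 → 3 ('cba')
  [21] 6/16 → 1 ('c')
  [22] 16/15 → 2 ('cc')

n(n+1)/2 = 23·24/2 = 276
Σ LCP = 0 + 3 + 2 + 1 + 3 + 2 + 1 + 4 + 2 + 0 + 1 + 3 + 2 + 2 + 3 + 1 + 2 + 2 + 0 + 1 + 3 + 1 + 2 = 41
distinct = 276 − 41 = 235

235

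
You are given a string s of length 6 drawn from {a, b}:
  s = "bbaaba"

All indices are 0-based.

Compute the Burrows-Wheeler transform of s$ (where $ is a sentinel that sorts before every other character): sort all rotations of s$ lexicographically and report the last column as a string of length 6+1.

abbaab$

rank  rotation last
    0  $bbaaba  a
    1  a$bbaab  b
    2  aaba$bb  b
    3  aba$bba  a
    4  ba$bbaa  a
    5  baaba$b  b
    6  bbaaba$  $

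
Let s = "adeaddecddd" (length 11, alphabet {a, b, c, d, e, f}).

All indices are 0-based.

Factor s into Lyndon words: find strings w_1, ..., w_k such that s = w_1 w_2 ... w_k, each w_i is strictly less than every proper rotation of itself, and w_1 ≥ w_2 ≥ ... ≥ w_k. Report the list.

["ade", "addecddd"]

emit factor 1: 'ade' (i=0, period=3)
emit factor 2: 'addecddd' (i=3, period=8)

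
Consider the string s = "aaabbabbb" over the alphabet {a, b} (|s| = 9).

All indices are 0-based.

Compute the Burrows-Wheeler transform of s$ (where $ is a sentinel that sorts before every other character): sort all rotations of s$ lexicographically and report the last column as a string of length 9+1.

rank  rotation    last
    0  $aaabbabbb  b
    1  aaabbabbb$  $
    2  aabbabbb$a  a
    3  abbabbb$aa  a
    4  abbb$aaabb  b
    5  b$aaabbabb  b
    6  babbb$aaab  b
    7  bb$aaabbab  b
    8  bbabbb$aaa  a
    9  bbb$aaabba  a

b$aabbbbaa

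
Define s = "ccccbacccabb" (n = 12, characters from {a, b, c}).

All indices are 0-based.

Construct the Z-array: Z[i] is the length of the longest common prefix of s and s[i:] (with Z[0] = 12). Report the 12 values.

Z[0]=12
i=1: fresh scan; Z[1]=3 scan→box=[1,4)
i=2: min(r-i=2, Z[1]=3)=2; Z[2]=2
i=3: min(r-i=1, Z[2]=2)=1; Z[3]=1
i=4: fresh scan; Z[4]=0
i=5: fresh scan; Z[5]=0
i=6: fresh scan; Z[6]=3 scan→box=[6,9)
i=7: min(r-i=2, Z[1]=3)=2; Z[7]=2
i=8: min(r-i=1, Z[2]=2)=1; Z[8]=1
i=9: fresh scan; Z[9]=0
i=10: fresh scan; Z[10]=0
i=11: fresh scan; Z[11]=0

[12, 3, 2, 1, 0, 0, 3, 2, 1, 0, 0, 0]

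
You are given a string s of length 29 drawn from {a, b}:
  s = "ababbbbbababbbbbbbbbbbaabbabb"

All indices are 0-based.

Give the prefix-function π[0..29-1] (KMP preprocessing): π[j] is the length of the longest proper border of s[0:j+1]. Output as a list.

[0, 0, 1, 2, 0, 0, 0, 0, 1, 2, 3, 4, 5, 6, 7, 8, 0, 0, 0, 0, 0, 0, 1, 1, 2, 0, 1, 2, 0]

π[0] = 0
j=1 s[j]='b': π[1]=0 (border '')
j=2 s[j]='a': π[2]=1 (border 'a')
j=3 s[j]='b': π[3]=2 (border 'ab')
j=4 s[j]='b': k: 2→0; π[4]=0 (border '')
j=5 s[j]='b': π[5]=0 (border '')
j=6 s[j]='b': π[6]=0 (border '')
j=7 s[j]='b': π[7]=0 (border '')
j=8 s[j]='a': π[8]=1 (border 'a')
j=9 s[j]='b': π[9]=2 (border 'ab')
j=10 s[j]='a': π[10]=3 (border 'aba')
j=11 s[j]='b': π[11]=4 (border 'abab')
j=12 s[j]='b': π[12]=5 (border 'ababb')
j=13 s[j]='b': π[13]=6 (border 'ababbb')
j=14 s[j]='b': π[14]=7 (border 'ababbbb')
j=15 s[j]='b': π[15]=8 (border 'ababbbbb')
j=16 s[j]='b': k: 8→0; π[16]=0 (border '')
j=17 s[j]='b': π[17]=0 (border '')
j=18 s[j]='b': π[18]=0 (border '')
j=19 s[j]='b': π[19]=0 (border '')
j=20 s[j]='b': π[20]=0 (border '')
j=21 s[j]='b': π[21]=0 (border '')
j=22 s[j]='a': π[22]=1 (border 'a')
j=23 s[j]='a': k: 1→0; π[23]=1 (border 'a')
j=24 s[j]='b': π[24]=2 (border 'ab')
j=25 s[j]='b': k: 2→0; π[25]=0 (border '')
j=26 s[j]='a': π[26]=1 (border 'a')
j=27 s[j]='b': π[27]=2 (border 'ab')
j=28 s[j]='b': k: 2→0; π[28]=0 (border '')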